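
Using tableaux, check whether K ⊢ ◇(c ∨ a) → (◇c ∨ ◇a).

Valid in K

Tableau for the negation ¬(◇(c ∨ a) → (◇c ∨ ◇a)):
1. ¬(◇(c ∨ a) → (◇c ∨ ◇a)), 0
2. ◇(c ∨ a), 0
3. ¬(◇c ∨ ◇a), 0
4. ¬◇c, 0
5. ¬◇a, 0
6. c ∨ a, 1
7. ¬c, 1
8. ¬a, 1
9. a, 1
Accessibility: 0R1
Branch closes: a and ¬a both at 1.
All branches of the negation close; one closing branch shown above.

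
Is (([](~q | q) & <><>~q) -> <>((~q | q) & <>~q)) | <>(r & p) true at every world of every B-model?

Valid

Tableau for the negation ~((([](~q | q) & <><>~q) -> <>((~q | q) & <>~q)) | <>(r & p)):
1. ~((([](~q | q) & <><>~q) -> <>((~q | q) & <>~q)) | <>(r & p)), u
2. ~(([](~q | q) & <><>~q) -> <>((~q | q) & <>~q)), u
3. ~<>(r & p), u
4. [](~q | q) & <><>~q, u
5. ~<>((~q | q) & <>~q), u
6. [](~q | q), u
7. <><>~q, u
8. ~(r & p), u
9. ~((~q | q) & <>~q), u
10. ~q | q, u
11. ~p, u
12. ~<>~q, u
13. q, u
14. <>~q, v
15. ~(r & p), v
16. ~((~q | q) & <>~q), v
17. ~q | q, v
18. q, v
19. ~p, v
20. ~<>~q, v
21. ~q, w
22. q, w
Accessibility: uRu, uRv, vRu, vRv, vRw, wRv, wRw
Branch closes: q and ~q both at w.
Every branch of the negation's tableau closes; the branch above is one of them.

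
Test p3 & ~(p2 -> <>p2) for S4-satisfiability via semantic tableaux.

1. p3 & ~(p2 -> <>p2), u
2. p3, u
3. ~(p2 -> <>p2), u
4. p2, u
5. ~<>p2, u
6. ~p2, u
Accessibility: uRu
Branch closes: p2 and ~p2 both at u.
Every branch closes; the branch above is one of them.

No, unsatisfiable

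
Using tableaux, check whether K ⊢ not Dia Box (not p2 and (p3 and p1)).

Tableau for the negation Dia Box (not p2 and (p3 and p1)):
1. Dia Box (not p2 and (p3 and p1)), u
2. Box (not p2 and (p3 and p1)), v   [Dia-rule on 1: fresh world v, uRv]
Accessibility: uRv
The negation has an open branch (countermodel exists).

Not valid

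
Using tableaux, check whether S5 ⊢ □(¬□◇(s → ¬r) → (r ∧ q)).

Tableau for the negation ¬□(¬□◇(s → ¬r) → (r ∧ q)):
1. ¬□(¬□◇(s → ¬r) → (r ∧ q)), w0
2. ¬(¬□◇(s → ¬r) → (r ∧ q)), w1
3. ¬□◇(s → ¬r), w1
4. ¬(r ∧ q), w1
5. ¬q, w1
6. ¬◇(s → ¬r), w2
7. ¬(s → ¬r), w0
8. s, w0
9. r, w0
10. ¬(s → ¬r), w1
11. s, w1
12. r, w1
13. ¬(s → ¬r), w2
14. s, w2
15. r, w2
Accessibility: w0Rw0, w0Rw1, w0Rw2, w1Rw0, w1Rw1, w1Rw2, w2Rw0, w2Rw1, w2Rw2
The negation has an open branch (countermodel exists).

No, not valid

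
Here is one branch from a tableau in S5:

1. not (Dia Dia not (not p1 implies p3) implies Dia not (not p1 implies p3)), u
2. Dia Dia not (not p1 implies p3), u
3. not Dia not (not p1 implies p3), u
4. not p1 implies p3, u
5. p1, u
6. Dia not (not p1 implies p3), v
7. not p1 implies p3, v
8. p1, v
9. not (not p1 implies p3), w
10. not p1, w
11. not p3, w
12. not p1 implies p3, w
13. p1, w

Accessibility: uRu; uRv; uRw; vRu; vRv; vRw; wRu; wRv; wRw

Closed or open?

Both p1 and not p1 appear at w.

Closed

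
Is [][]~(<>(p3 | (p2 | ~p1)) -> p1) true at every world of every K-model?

Tableau for the negation ~[][]~(<>(p3 | (p2 | ~p1)) -> p1):
1. ~[][]~(<>(p3 | (p2 | ~p1)) -> p1), w0
2. ~[]~(<>(p3 | (p2 | ~p1)) -> p1), w1   [~[]-rule on 1: fresh world w1, w0Rw1]
3. <>(p3 | (p2 | ~p1)) -> p1, w2   [~[]-rule on 2: fresh world w2, w1Rw2]
4. p1, w2   [->-rule on 3 (branches; this branch)]
Accessibility: w0Rw1, w1Rw2
The negation has an open branch (countermodel exists).

Not valid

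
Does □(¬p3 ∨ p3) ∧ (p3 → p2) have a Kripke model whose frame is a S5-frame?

Satisfiable

1. □(¬p3 ∨ p3) ∧ (p3 → p2), u
2. □(¬p3 ∨ p3), u
3. p3 → p2, u
4. ¬p3 ∨ p3, u
5. p2, u
6. p3, u
Accessibility: uRu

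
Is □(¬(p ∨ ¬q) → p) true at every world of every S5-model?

Tableau for the negation ¬□(¬(p ∨ ¬q) → p):
1. ¬□(¬(p ∨ ¬q) → p), 0
2. ¬(¬(p ∨ ¬q) → p), 1
3. ¬(p ∨ ¬q), 1
4. ¬p, 1
5. q, 1
Accessibility: 0R0, 0R1, 1R0, 1R1
The negation has an open branch (countermodel exists).

Invalid (countermodel exists)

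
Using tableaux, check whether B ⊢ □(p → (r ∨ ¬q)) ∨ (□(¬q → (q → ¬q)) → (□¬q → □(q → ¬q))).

Valid

Tableau for the negation ¬(□(p → (r ∨ ¬q)) ∨ (□(¬q → (q → ¬q)) → (□¬q → □(q → ¬q)))):
1. ¬(□(p → (r ∨ ¬q)) ∨ (□(¬q → (q → ¬q)) → (□¬q → □(q → ¬q)))), u
2. ¬□(p → (r ∨ ¬q)), u   [¬∨-rule on 1]
3. ¬(□(¬q → (q → ¬q)) → (□¬q → □(q → ¬q))), u   [¬∨-rule on 1]
4. □(¬q → (q → ¬q)), u   [¬→-rule on 3]
5. ¬(□¬q → □(q → ¬q)), u   [¬→-rule on 3]
6. □¬q, u   [¬→-rule on 5]
7. ¬□(q → ¬q), u   [¬→-rule on 5]
8. ¬q → (q → ¬q), u   [□-rule on 4 via uRu]
9. ¬q, u   [□-rule on 6 via uRu]
10. q → ¬q, u   [→-rule on 8 (branches; this branch)]
11. ¬(p → (r ∨ ¬q)), v   [¬□-rule on 2: fresh world v, uRv]
12. p, v   [¬→-rule on 11]
13. ¬(r ∨ ¬q), v   [¬→-rule on 11]
14. ¬r, v   [¬∨-rule on 13]
15. q, v   [¬∨-rule on 13]
16. ¬q → (q → ¬q), v   [□-rule on 4 via uRv]
17. ¬q, v   [□-rule on 6 via uRv]
Accessibility: uRu, uRv, vRu, vRv
Branch closes: q and ¬q both at v.
All branches of the negation close; one closing branch shown above.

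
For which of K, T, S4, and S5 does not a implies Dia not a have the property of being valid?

T-tableau for the negation not (not a implies Dia not a):
1. not (not a implies Dia not a), w0
2. not a, w0   [neg-implies-rule on 1]
3. not Dia not a, w0   [neg-implies-rule on 1]
4. a, w0   [neg-Dia-rule on 3 via w0Rw0]
Accessibility: w0Rw0
Branch closes: a and not a both at w0.
Every branch closes (one shown): valid in T, hence also in S4, S5 (every theorem of T is a theorem of S4 and S5).
K-tableau for the negation not (not a implies Dia not a):
1. not (not a implies Dia not a), w0
2. not a, w0   [neg-implies-rule on 1]
3. not Dia not a, w0   [neg-implies-rule on 1]
Complete open branch: countermodel on a K-frame, so not valid in K.

T, S4, S5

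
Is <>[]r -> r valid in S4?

Not valid

Tableau for the negation ~(<>[]r -> r):
1. ~(<>[]r -> r), 0
2. <>[]r, 0
3. ~r, 0
4. []r, 1
5. r, 1
Accessibility: 0R0, 0R1, 1R1
The negation has an open branch (countermodel exists).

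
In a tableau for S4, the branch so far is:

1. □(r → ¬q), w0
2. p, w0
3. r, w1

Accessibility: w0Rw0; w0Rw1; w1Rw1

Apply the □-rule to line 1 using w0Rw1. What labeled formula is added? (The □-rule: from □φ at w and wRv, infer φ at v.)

r → ¬q, w1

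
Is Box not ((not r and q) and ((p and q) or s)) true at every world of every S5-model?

Not valid

Tableau for the negation not Box not ((not r and q) and ((p and q) or s)):
1. not Box not ((not r and q) and ((p and q) or s)), w0
2. (not r and q) and ((p and q) or s), w1   [neg-Box-rule on 1: fresh world w1, w0Rw1]
3. not r and q, w1   [and-rule on 2]
4. (p and q) or s, w1   [and-rule on 2]
5. not r, w1   [and-rule on 3]
6. q, w1   [and-rule on 3]
7. s, w1   [or-rule on 4 (branches; this branch)]
Accessibility: w0Rw0, w0Rw1, w1Rw0, w1Rw1
The negation has an open branch (countermodel exists).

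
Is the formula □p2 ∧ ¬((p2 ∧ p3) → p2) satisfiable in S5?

1. □p2 ∧ ¬((p2 ∧ p3) → p2), 0
2. □p2, 0   [∧-rule on 1]
3. ¬((p2 ∧ p3) → p2), 0   [∧-rule on 1]
4. p2 ∧ p3, 0   [¬→-rule on 3]
5. ¬p2, 0   [¬→-rule on 3]
6. p2, 0   [∧-rule on 4]
7. p3, 0   [∧-rule on 4]
Accessibility: 0R0
Branch closes: p2 and ¬p2 both at 0.
(One branch shown.) All branches close.

Unsatisfiable (every branch closes)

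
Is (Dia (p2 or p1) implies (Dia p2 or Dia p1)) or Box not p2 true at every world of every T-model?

Valid

Tableau for the negation not ((Dia (p2 or p1) implies (Dia p2 or Dia p1)) or Box not p2):
1. not ((Dia (p2 or p1) implies (Dia p2 or Dia p1)) or Box not p2), u
2. not (Dia (p2 or p1) implies (Dia p2 or Dia p1)), u
3. not Box not p2, u
4. Dia (p2 or p1), u
5. not (Dia p2 or Dia p1), u
6. not Dia p2, u
7. not Dia p1, u
8. not p2, u
9. not p1, u
10. p2, v
11. not p2, v
Accessibility: uRu, uRv, vRv
Branch closes: p2 and not p2 both at v.
All branches of the negation close; one closing branch shown above.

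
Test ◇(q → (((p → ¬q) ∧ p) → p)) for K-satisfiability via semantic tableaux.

Satisfiable (open branch found)

1. ◇(q → (((p → ¬q) ∧ p) → p)), w0
2. q → (((p → ¬q) ∧ p) → p), w1
3. ((p → ¬q) ∧ p) → p, w1
4. p, w1
Accessibility: w0Rw1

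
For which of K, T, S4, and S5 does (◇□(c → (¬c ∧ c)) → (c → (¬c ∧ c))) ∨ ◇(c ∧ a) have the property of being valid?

S4-tableau for the negation ¬((◇□(c → (¬c ∧ c)) → (c → (¬c ∧ c))) ∨ ◇(c ∧ a)):
1. ¬((◇□(c → (¬c ∧ c)) → (c → (¬c ∧ c))) ∨ ◇(c ∧ a)), u
2. ¬(◇□(c → (¬c ∧ c)) → (c → (¬c ∧ c))), u   [¬∨-rule on 1]
3. ¬◇(c ∧ a), u   [¬∨-rule on 1]
4. ◇□(c → (¬c ∧ c)), u   [¬→-rule on 2]
5. ¬(c → (¬c ∧ c)), u   [¬→-rule on 2]
6. c, u   [¬→-rule on 5]
7. ¬(¬c ∧ c), u   [¬→-rule on 5]
8. ¬(c ∧ a), u   [¬◇-rule on 3 via uRu]
9. ¬a, u   [¬∧-rule on 8 (branches; this branch)]
10. □(c → (¬c ∧ c)), v   [◇-rule on 4: fresh world v, uRv]
11. ¬(c ∧ a), v   [¬◇-rule on 3 via uRv]
12. c → (¬c ∧ c), v   [□-rule on 10 via vRv]
13. ¬a, v   [¬∧-rule on 11 (branches; this branch)]
14. ¬c, v   [→-rule on 12 (branches; this branch)]
Accessibility: uRu, uRv, vRv
Complete open branch: countermodel on an S4-frame, so not valid in S4, nor in K, T (the same frame is also a K-frame and a T-frame).
S5-tableau for the negation ¬((◇□(c → (¬c ∧ c)) → (c → (¬c ∧ c))) ∨ ◇(c ∧ a)):
1. ¬((◇□(c → (¬c ∧ c)) → (c → (¬c ∧ c))) ∨ ◇(c ∧ a)), u
2. ¬(◇□(c → (¬c ∧ c)) → (c → (¬c ∧ c))), u   [¬∨-rule on 1]
3. ¬◇(c ∧ a), u   [¬∨-rule on 1]
4. ◇□(c → (¬c ∧ c)), u   [¬→-rule on 2]
5. ¬(c → (¬c ∧ c)), u   [¬→-rule on 2]
6. c, u   [¬→-rule on 5]
7. ¬(¬c ∧ c), u   [¬→-rule on 5]
8. ¬(c ∧ a), u   [¬◇-rule on 3 via uRu]
9. ¬a, u   [¬∧-rule on 8 (branches; this branch)]
10. □(c → (¬c ∧ c)), v   [◇-rule on 4: fresh world v, uRv]
11. ¬(c ∧ a), v   [¬◇-rule on 3 via uRv]
12. c → (¬c ∧ c), u   [□-rule on 10 via vRu]
13. c → (¬c ∧ c), v   [□-rule on 10 via vRv]
14. ¬a, v   [¬∧-rule on 11 (branches; this branch)]
15. ¬c ∧ c, u   [→-rule on 12 (branches; this branch)]
16. ¬c, u   [∧-rule on 15]
Accessibility: uRu, uRv, vRu, vRv
Branch closes: c and ¬c both at u.
Every branch closes (one shown): valid in S5.

S5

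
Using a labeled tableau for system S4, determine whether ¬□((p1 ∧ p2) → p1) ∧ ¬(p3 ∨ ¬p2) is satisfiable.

Unsatisfiable

1. ¬□((p1 ∧ p2) → p1) ∧ ¬(p3 ∨ ¬p2), w0
2. ¬□((p1 ∧ p2) → p1), w0
3. ¬(p3 ∨ ¬p2), w0
4. ¬p3, w0
5. p2, w0
6. ¬((p1 ∧ p2) → p1), w1
7. p1 ∧ p2, w1
8. ¬p1, w1
9. p1, w1
10. p2, w1
Accessibility: w0Rw0, w0Rw1, w1Rw1
Branch closes: p1 and ¬p1 both at w1.
All branches of the tableau close; one closing branch shown above.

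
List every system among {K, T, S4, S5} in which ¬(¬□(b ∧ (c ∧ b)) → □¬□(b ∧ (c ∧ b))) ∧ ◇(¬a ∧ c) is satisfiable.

S5-tableau for the formula:
1. ¬(¬□(b ∧ (c ∧ b)) → □¬□(b ∧ (c ∧ b))) ∧ ◇(¬a ∧ c), u
2. ¬(¬□(b ∧ (c ∧ b)) → □¬□(b ∧ (c ∧ b))), u   [∧-rule on 1]
3. ◇(¬a ∧ c), u   [∧-rule on 1]
4. ¬□(b ∧ (c ∧ b)), u   [¬→-rule on 2]
5. ¬□¬□(b ∧ (c ∧ b)), u   [¬→-rule on 2]
6. ¬a ∧ c, v   [◇-rule on 3: fresh world v, uRv]
7. ¬a, v   [∧-rule on 6]
8. c, v   [∧-rule on 6]
9. ¬(b ∧ (c ∧ b)), w   [¬□-rule on 4: fresh world w, uRw]
10. ¬(c ∧ b), w   [¬∧-rule on 9 (branches; this branch)]
11. ¬c, w   [¬∧-rule on 10 (branches; this branch)]
12. □(b ∧ (c ∧ b)), x   [¬□-rule on 5: fresh world x, uRx]
13. b ∧ (c ∧ b), u   [□-rule on 12 via xRu]
14. b, u   [∧-rule on 13]
15. c ∧ b, u   [∧-rule on 13]
16. c, u   [∧-rule on 15]
17. b ∧ (c ∧ b), v   [□-rule on 12 via xRv]
18. b, v   [∧-rule on 17]
19. c ∧ b, v   [∧-rule on 17]
20. b ∧ (c ∧ b), w   [□-rule on 12 via xRw]
21. b, w   [∧-rule on 20]
22. c ∧ b, w   [∧-rule on 20]
23. c, w   [∧-rule on 22]
Accessibility: uRu, uRv, uRw, uRx, vRu, vRv, vRw, vRx, wRu, wRv, wRw, wRx, xRu, xRv, xRw, xRx
Branch closes: c and ¬c both at w.
Every branch closes (one shown): unsatisfiable in S5.
S4-tableau for the formula:
1. ¬(¬□(b ∧ (c ∧ b)) → □¬□(b ∧ (c ∧ b))) ∧ ◇(¬a ∧ c), u
2. ¬(¬□(b ∧ (c ∧ b)) → □¬□(b ∧ (c ∧ b))), u   [∧-rule on 1]
3. ◇(¬a ∧ c), u   [∧-rule on 1]
4. ¬□(b ∧ (c ∧ b)), u   [¬→-rule on 2]
5. ¬□¬□(b ∧ (c ∧ b)), u   [¬→-rule on 2]
6. ¬a ∧ c, v   [◇-rule on 3: fresh world v, uRv]
7. ¬a, v   [∧-rule on 6]
8. c, v   [∧-rule on 6]
9. ¬(b ∧ (c ∧ b)), w   [¬□-rule on 4: fresh world w, uRw]
10. ¬(c ∧ b), w   [¬∧-rule on 9 (branches; this branch)]
11. ¬b, w   [¬∧-rule on 10 (branches; this branch)]
12. □(b ∧ (c ∧ b)), x   [¬□-rule on 5: fresh world x, uRx]
13. b ∧ (c ∧ b), x   [□-rule on 12 via xRx]
14. b, x   [∧-rule on 13]
15. c ∧ b, x   [∧-rule on 13]
16. c, x   [∧-rule on 15]
Accessibility: uRu, uRv, uRw, uRx, vRv, wRw, xRx
Complete open branch: satisfiable in S4, hence also in K, T (this S4-model is also a K-model and a T-model).

K, T, S4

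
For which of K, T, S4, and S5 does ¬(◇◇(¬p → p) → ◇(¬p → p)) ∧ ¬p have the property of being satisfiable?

T-tableau for the formula:
1. ¬(◇◇(¬p → p) → ◇(¬p → p)) ∧ ¬p, w0
2. ¬(◇◇(¬p → p) → ◇(¬p → p)), w0
3. ¬p, w0
4. ◇◇(¬p → p), w0
5. ¬◇(¬p → p), w0
6. ¬(¬p → p), w0
7. ◇(¬p → p), w1
8. ¬(¬p → p), w1
9. ¬p, w1
10. ¬p → p, w2
11. p, w2
Accessibility: w0Rw0, w0Rw1, w1Rw1, w1Rw2, w2Rw2
Complete open branch: satisfiable in T, hence also in K (this T-model is also a K-model).
S4-tableau for the formula:
1. ¬(◇◇(¬p → p) → ◇(¬p → p)) ∧ ¬p, w0
2. ¬(◇◇(¬p → p) → ◇(¬p → p)), w0
3. ¬p, w0
4. ◇◇(¬p → p), w0
5. ¬◇(¬p → p), w0
6. ¬(¬p → p), w0
7. ◇(¬p → p), w1
8. ¬(¬p → p), w1
9. ¬p, w1
10. ¬p → p, w2
11. ¬(¬p → p), w2
12. ¬p, w2
13. p, w2
Accessibility: w0Rw0, w0Rw1, w0Rw2, w1Rw1, w1Rw2, w2Rw2
Branch closes: p and ¬p both at w2.
Every branch closes (one shown): unsatisfiable in S4, hence also in S5 (every S5-frame is an S4-frame).

K, T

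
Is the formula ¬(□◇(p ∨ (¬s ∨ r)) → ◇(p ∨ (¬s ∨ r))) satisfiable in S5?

Unsatisfiable

1. ¬(□◇(p ∨ (¬s ∨ r)) → ◇(p ∨ (¬s ∨ r))), u
2. □◇(p ∨ (¬s ∨ r)), u
3. ¬◇(p ∨ (¬s ∨ r)), u
4. ◇(p ∨ (¬s ∨ r)), u
5. ¬(p ∨ (¬s ∨ r)), u
6. ¬p, u
7. ¬(¬s ∨ r), u
8. s, u
9. ¬r, u
10. p ∨ (¬s ∨ r), v
11. ◇(p ∨ (¬s ∨ r)), v
12. ¬(p ∨ (¬s ∨ r)), v
13. ¬p, v
14. ¬(¬s ∨ r), v
15. s, v
16. ¬r, v
17. ¬s ∨ r, v
18. r, v
Accessibility: uRu, uRv, vRu, vRv
Branch closes: r and ¬r both at v.
All branches of the tableau close; one closing branch shown above.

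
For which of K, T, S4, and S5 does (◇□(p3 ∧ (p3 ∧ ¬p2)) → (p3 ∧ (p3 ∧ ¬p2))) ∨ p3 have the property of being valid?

S5

S4-tableau for the negation ¬((◇□(p3 ∧ (p3 ∧ ¬p2)) → (p3 ∧ (p3 ∧ ¬p2))) ∨ p3):
1. ¬((◇□(p3 ∧ (p3 ∧ ¬p2)) → (p3 ∧ (p3 ∧ ¬p2))) ∨ p3), u
2. ¬(◇□(p3 ∧ (p3 ∧ ¬p2)) → (p3 ∧ (p3 ∧ ¬p2))), u
3. ¬p3, u
4. ◇□(p3 ∧ (p3 ∧ ¬p2)), u
5. ¬(p3 ∧ (p3 ∧ ¬p2)), u
6. ¬(p3 ∧ ¬p2), u
7. p2, u
8. □(p3 ∧ (p3 ∧ ¬p2)), v
9. p3 ∧ (p3 ∧ ¬p2), v
10. p3, v
11. p3 ∧ ¬p2, v
12. ¬p2, v
Accessibility: uRu, uRv, vRv
Complete open branch: countermodel on an S4-frame, so not valid in S4, nor in K, T (the same frame is also a K-frame and a T-frame).
S5-tableau for the negation ¬((◇□(p3 ∧ (p3 ∧ ¬p2)) → (p3 ∧ (p3 ∧ ¬p2))) ∨ p3):
1. ¬((◇□(p3 ∧ (p3 ∧ ¬p2)) → (p3 ∧ (p3 ∧ ¬p2))) ∨ p3), u
2. ¬(◇□(p3 ∧ (p3 ∧ ¬p2)) → (p3 ∧ (p3 ∧ ¬p2))), u
3. ¬p3, u
4. ◇□(p3 ∧ (p3 ∧ ¬p2)), u
5. ¬(p3 ∧ (p3 ∧ ¬p2)), u
6. ¬(p3 ∧ ¬p2), u
7. p2, u
8. □(p3 ∧ (p3 ∧ ¬p2)), v
9. p3 ∧ (p3 ∧ ¬p2), u
10. p3, u
11. p3 ∧ ¬p2, u
Accessibility: uRu, uRv, vRu, vRv
Branch closes: p3 and ¬p3 both at u.
Every branch closes (one shown): valid in S5.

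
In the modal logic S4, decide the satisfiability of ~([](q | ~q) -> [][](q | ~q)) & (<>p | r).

Unsatisfiable

1. ~([](q | ~q) -> [][](q | ~q)) & (<>p | r), 0
2. ~([](q | ~q) -> [][](q | ~q)), 0
3. <>p | r, 0
4. [](q | ~q), 0
5. ~[][](q | ~q), 0
6. q | ~q, 0
7. <>p, 0
8. ~q, 0
9. ~[](q | ~q), 1
10. q | ~q, 1
11. ~q, 1
12. p, 2
13. q | ~q, 2
14. ~q, 2
15. ~(q | ~q), 3
16. ~q, 3
17. q, 3
Accessibility: 0R0, 0R1, 0R2, 0R3, 1R1, 1R3, 2R2, 3R3
Branch closes: q and ~q both at 3.
(One branch shown.) All branches close.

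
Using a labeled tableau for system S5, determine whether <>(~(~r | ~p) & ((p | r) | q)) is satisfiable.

1. <>(~(~r | ~p) & ((p | r) | q)), 0
2. ~(~r | ~p) & ((p | r) | q), 1   [<>-rule on 1: fresh world 1, 0R1]
3. ~(~r | ~p), 1   [&-rule on 2]
4. (p | r) | q, 1   [&-rule on 2]
5. r, 1   [~|-rule on 3]
6. p, 1   [~|-rule on 3]
7. q, 1   [|-rule on 4 (branches; this branch)]
Accessibility: 0R0, 0R1, 1R0, 1R1

Satisfiable (open branch found)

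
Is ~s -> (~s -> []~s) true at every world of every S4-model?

Not valid

Tableau for the negation ~(~s -> (~s -> []~s)):
1. ~(~s -> (~s -> []~s)), w0
2. ~s, w0   [~->-rule on 1]
3. ~(~s -> []~s), w0   [~->-rule on 1]
4. ~[]~s, w0   [~->-rule on 3]
5. s, w1   [~[]-rule on 4: fresh world w1, w0Rw1]
Accessibility: w0Rw0, w0Rw1, w1Rw1
The negation has an open branch (countermodel exists).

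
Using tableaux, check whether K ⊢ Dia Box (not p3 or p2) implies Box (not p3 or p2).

Not valid

Tableau for the negation not (Dia Box (not p3 or p2) implies Box (not p3 or p2)):
1. not (Dia Box (not p3 or p2) implies Box (not p3 or p2)), u
2. Dia Box (not p3 or p2), u
3. not Box (not p3 or p2), u
4. Box (not p3 or p2), v
5. not (not p3 or p2), w
6. p3, w
7. not p2, w
Accessibility: uRv, uRw
The negation has an open branch (countermodel exists).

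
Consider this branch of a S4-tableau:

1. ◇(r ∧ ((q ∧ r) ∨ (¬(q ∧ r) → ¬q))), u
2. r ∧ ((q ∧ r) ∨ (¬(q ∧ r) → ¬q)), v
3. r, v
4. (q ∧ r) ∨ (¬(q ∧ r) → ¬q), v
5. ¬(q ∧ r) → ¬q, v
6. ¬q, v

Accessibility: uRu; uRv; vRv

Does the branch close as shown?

Not closed

There is no literal clash: for every atom and world, at most one sign appears.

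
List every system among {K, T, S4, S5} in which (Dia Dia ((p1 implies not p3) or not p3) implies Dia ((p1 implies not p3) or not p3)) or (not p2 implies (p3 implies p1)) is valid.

T, S4, S5

K-tableau for the negation not ((Dia Dia ((p1 implies not p3) or not p3) implies Dia ((p1 implies not p3) or not p3)) or (not p2 implies (p3 implies p1))):
1. not ((Dia Dia ((p1 implies not p3) or not p3) implies Dia ((p1 implies not p3) or not p3)) or (not p2 implies (p3 implies p1))), u
2. not (Dia Dia ((p1 implies not p3) or not p3) implies Dia ((p1 implies not p3) or not p3)), u
3. not (not p2 implies (p3 implies p1)), u
4. Dia Dia ((p1 implies not p3) or not p3), u
5. not Dia ((p1 implies not p3) or not p3), u
6. not p2, u
7. not (p3 implies p1), u
8. p3, u
9. not p1, u
10. Dia ((p1 implies not p3) or not p3), v
11. not ((p1 implies not p3) or not p3), v
12. not (p1 implies not p3), v
13. p3, v
14. p1, v
15. (p1 implies not p3) or not p3, w
16. not p3, w
Accessibility: uRv, vRw
Complete open branch: countermodel on a K-frame, so not valid in K.
T-tableau for the negation not ((Dia Dia ((p1 implies not p3) or not p3) implies Dia ((p1 implies not p3) or not p3)) or (not p2 implies (p3 implies p1))):
1. not ((Dia Dia ((p1 implies not p3) or not p3) implies Dia ((p1 implies not p3) or not p3)) or (not p2 implies (p3 implies p1))), u
2. not (Dia Dia ((p1 implies not p3) or not p3) implies Dia ((p1 implies not p3) or not p3)), u
3. not (not p2 implies (p3 implies p1)), u
4. Dia Dia ((p1 implies not p3) or not p3), u
5. not Dia ((p1 implies not p3) or not p3), u
6. not p2, u
7. not (p3 implies p1), u
8. p3, u
9. not p1, u
10. not ((p1 implies not p3) or not p3), u
11. not (p1 implies not p3), u
12. p1, u
Accessibility: uRu
Branch closes: p1 and not p1 both at u.
Every branch closes (one shown): valid in T, hence also in S4, S5 (every theorem of T is a theorem of S4 and S5).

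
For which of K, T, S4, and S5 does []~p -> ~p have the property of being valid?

K-tableau for the negation ~([]~p -> ~p):
1. ~([]~p -> ~p), u
2. []~p, u
3. p, u
Complete open branch: countermodel on a K-frame, so not valid in K.
T-tableau for the negation ~([]~p -> ~p):
1. ~([]~p -> ~p), u
2. []~p, u
3. p, u
4. ~p, u
Accessibility: uRu
Branch closes: p and ~p both at u.
Every branch closes (one shown): valid in T, hence also in S4, S5 (every theorem of T is a theorem of S4 and S5).

T, S4, S5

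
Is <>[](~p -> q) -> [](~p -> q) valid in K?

Tableau for the negation ~(<>[](~p -> q) -> [](~p -> q)):
1. ~(<>[](~p -> q) -> [](~p -> q)), u
2. <>[](~p -> q), u   [~->-rule on 1]
3. ~[](~p -> q), u   [~->-rule on 1]
4. [](~p -> q), v   [<>-rule on 2: fresh world v, uRv]
5. ~(~p -> q), w   [~[]-rule on 3: fresh world w, uRw]
6. ~p, w   [~->-rule on 5]
7. ~q, w   [~->-rule on 5]
Accessibility: uRv, uRw
The negation has an open branch (countermodel exists).

Invalid (countermodel exists)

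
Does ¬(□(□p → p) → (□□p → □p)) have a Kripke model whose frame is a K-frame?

1. ¬(□(□p → p) → (□□p → □p)), 0
2. □(□p → p), 0
3. ¬(□□p → □p), 0
4. □□p, 0
5. ¬□p, 0
6. ¬p, 1
7. □p → p, 1
8. □p, 1
9. ¬□p, 1
10. ¬p, 2
11. p, 2
Accessibility: 0R1, 1R2
Branch closes: p and ¬p both at 2.
All branches of the tableau close; one closing branch shown above.

Unsatisfiable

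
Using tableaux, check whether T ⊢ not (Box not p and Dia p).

Valid

Tableau for the negation Box not p and Dia p:
1. Box not p and Dia p, u
2. Box not p, u
3. Dia p, u
4. not p, u
5. p, v
6. not p, v
Accessibility: uRu, uRv, vRv
Branch closes: p and not p both at v.
All branches of the negation close; one closing branch shown above.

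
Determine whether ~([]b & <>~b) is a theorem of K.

Tableau for the negation []b & <>~b:
1. []b & <>~b, 0
2. []b, 0
3. <>~b, 0
4. ~b, 1
5. b, 1
Accessibility: 0R1
Branch closes: b and ~b both at 1.
Every branch of the negation's tableau closes; the branch above is one of them.

Valid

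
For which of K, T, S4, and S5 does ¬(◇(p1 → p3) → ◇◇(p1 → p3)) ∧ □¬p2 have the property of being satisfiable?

T-tableau for the formula:
1. ¬(◇(p1 → p3) → ◇◇(p1 → p3)) ∧ □¬p2, w0
2. ¬(◇(p1 → p3) → ◇◇(p1 → p3)), w0
3. □¬p2, w0
4. ◇(p1 → p3), w0
5. ¬◇◇(p1 → p3), w0
6. ¬p2, w0
7. ¬◇(p1 → p3), w0
8. ¬(p1 → p3), w0
9. p1, w0
10. ¬p3, w0
11. p1 → p3, w1
12. ¬p2, w1
13. ¬◇(p1 → p3), w1
14. ¬(p1 → p3), w1
15. p1, w1
16. ¬p3, w1
17. p3, w1
Accessibility: w0Rw0, w0Rw1, w1Rw1
Branch closes: p3 and ¬p3 both at w1.
Every branch closes (one shown): unsatisfiable in T, hence also in S4, S5 (every S4/S5-frame is a T-frame).
K-tableau for the formula:
1. ¬(◇(p1 → p3) → ◇◇(p1 → p3)) ∧ □¬p2, w0
2. ¬(◇(p1 → p3) → ◇◇(p1 → p3)), w0
3. □¬p2, w0
4. ◇(p1 → p3), w0
5. ¬◇◇(p1 → p3), w0
6. p1 → p3, w1
7. ¬p2, w1
8. ¬◇(p1 → p3), w1
9. p3, w1
Accessibility: w0Rw1
Complete open branch: satisfiable in K.

K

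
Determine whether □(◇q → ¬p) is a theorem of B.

Tableau for the negation ¬□(◇q → ¬p):
1. ¬□(◇q → ¬p), w0
2. ¬(◇q → ¬p), w1
3. ◇q, w1
4. p, w1
5. q, w2
Accessibility: w0Rw0, w0Rw1, w1Rw0, w1Rw1, w1Rw2, w2Rw1, w2Rw2
The negation has an open branch (countermodel exists).

No, not valid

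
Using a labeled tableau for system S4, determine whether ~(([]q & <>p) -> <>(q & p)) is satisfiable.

1. ~(([]q & <>p) -> <>(q & p)), w0
2. []q & <>p, w0
3. ~<>(q & p), w0
4. []q, w0
5. <>p, w0
6. ~(q & p), w0
7. q, w0
8. ~p, w0
9. p, w1
10. ~(q & p), w1
11. q, w1
12. ~p, w1
Accessibility: w0Rw0, w0Rw1, w1Rw1
Branch closes: p and ~p both at w1.
Every branch closes; the branch above is one of them.

No, unsatisfiable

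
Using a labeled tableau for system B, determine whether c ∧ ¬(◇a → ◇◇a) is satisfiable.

1. c ∧ ¬(◇a → ◇◇a), 0
2. c, 0
3. ¬(◇a → ◇◇a), 0
4. ◇a, 0
5. ¬◇◇a, 0
6. ¬◇a, 0
7. ¬a, 0
8. a, 1
9. ¬◇a, 1
10. ¬a, 1
Accessibility: 0R0, 0R1, 1R0, 1R1
Branch closes: a and ¬a both at 1.
All branches of the tableau close; one closing branch shown above.

Unsatisfiable (every branch closes)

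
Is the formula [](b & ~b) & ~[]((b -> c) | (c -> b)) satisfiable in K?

No, unsatisfiable

1. [](b & ~b) & ~[]((b -> c) | (c -> b)), u
2. [](b & ~b), u   [&-rule on 1]
3. ~[]((b -> c) | (c -> b)), u   [&-rule on 1]
4. ~((b -> c) | (c -> b)), v   [~[]-rule on 3: fresh world v, uRv]
5. ~(b -> c), v   [~|-rule on 4]
6. ~(c -> b), v   [~|-rule on 4]
7. b, v   [~->-rule on 5]
8. ~c, v   [~->-rule on 5]
9. c, v   [~->-rule on 6]
10. ~b, v   [~->-rule on 6]
Accessibility: uRv
Branch closes: c and ~c both at v.
Every branch closes; the branch above is one of them.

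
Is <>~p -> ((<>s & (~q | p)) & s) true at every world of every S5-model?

Tableau for the negation ~(<>~p -> ((<>s & (~q | p)) & s)):
1. ~(<>~p -> ((<>s & (~q | p)) & s)), 0
2. <>~p, 0   [~->-rule on 1]
3. ~((<>s & (~q | p)) & s), 0   [~->-rule on 1]
4. ~s, 0   [~&-rule on 3 (branches; this branch)]
5. ~p, 1   [<>-rule on 2: fresh world 1, 0R1]
Accessibility: 0R0, 0R1, 1R0, 1R1
The negation has an open branch (countermodel exists).

No, not valid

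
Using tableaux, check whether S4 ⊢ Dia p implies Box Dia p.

Tableau for the negation not (Dia p implies Box Dia p):
1. not (Dia p implies Box Dia p), u
2. Dia p, u   [neg-implies-rule on 1]
3. not Box Dia p, u   [neg-implies-rule on 1]
4. p, v   [Dia-rule on 2: fresh world v, uRv]
5. not Dia p, w   [neg-Box-rule on 3: fresh world w, uRw]
6. not p, w   [neg-Dia-rule on 5 via wRw]
Accessibility: uRu, uRv, uRw, vRv, wRw
The negation has an open branch (countermodel exists).

No, not valid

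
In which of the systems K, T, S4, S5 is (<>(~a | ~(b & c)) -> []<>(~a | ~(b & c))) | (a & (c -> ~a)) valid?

S5

S5-tableau for the negation ~((<>(~a | ~(b & c)) -> []<>(~a | ~(b & c))) | (a & (c -> ~a))):
1. ~((<>(~a | ~(b & c)) -> []<>(~a | ~(b & c))) | (a & (c -> ~a))), w0
2. ~(<>(~a | ~(b & c)) -> []<>(~a | ~(b & c))), w0
3. ~(a & (c -> ~a)), w0
4. <>(~a | ~(b & c)), w0
5. ~[]<>(~a | ~(b & c)), w0
6. ~(c -> ~a), w0
7. c, w0
8. a, w0
9. ~a | ~(b & c), w1
10. ~(b & c), w1
11. ~c, w1
12. ~<>(~a | ~(b & c)), w2
13. ~(~a | ~(b & c)), w0
14. b & c, w0
15. b, w0
16. ~(~a | ~(b & c)), w1
17. a, w1
18. b & c, w1
19. b, w1
20. c, w1
Accessibility: w0Rw0, w0Rw1, w0Rw2, w1Rw0, w1Rw1, w1Rw2, w2Rw0, w2Rw1, w2Rw2
Branch closes: c and ~c both at w1.
Every branch closes (one shown): valid in S5.
S4-tableau for the negation ~((<>(~a | ~(b & c)) -> []<>(~a | ~(b & c))) | (a & (c -> ~a))):
1. ~((<>(~a | ~(b & c)) -> []<>(~a | ~(b & c))) | (a & (c -> ~a))), w0
2. ~(<>(~a | ~(b & c)) -> []<>(~a | ~(b & c))), w0
3. ~(a & (c -> ~a)), w0
4. <>(~a | ~(b & c)), w0
5. ~[]<>(~a | ~(b & c)), w0
6. ~(c -> ~a), w0
7. c, w0
8. a, w0
9. ~a | ~(b & c), w1
10. ~(b & c), w1
11. ~c, w1
12. ~<>(~a | ~(b & c)), w2
13. ~(~a | ~(b & c)), w2
14. a, w2
15. b & c, w2
16. b, w2
17. c, w2
Accessibility: w0Rw0, w0Rw1, w0Rw2, w1Rw1, w2Rw2
Complete open branch: countermodel on an S4-frame, so not valid in S4, nor in K, T (the same frame is also a K-frame and a T-frame).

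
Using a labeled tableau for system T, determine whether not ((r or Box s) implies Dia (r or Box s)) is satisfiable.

No, unsatisfiable

1. not ((r or Box s) implies Dia (r or Box s)), u
2. r or Box s, u
3. not Dia (r or Box s), u
4. not (r or Box s), u
5. not r, u
6. not Box s, u
7. Box s, u
8. s, u
9. not s, v
10. not (r or Box s), v
11. not r, v
12. not Box s, v
13. s, v
Accessibility: uRu, uRv, vRv
Branch closes: s and not s both at v.
(One branch shown.) All branches close.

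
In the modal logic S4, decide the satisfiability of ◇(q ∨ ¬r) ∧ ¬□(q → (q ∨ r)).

Unsatisfiable (every branch closes)

1. ◇(q ∨ ¬r) ∧ ¬□(q → (q ∨ r)), 0
2. ◇(q ∨ ¬r), 0
3. ¬□(q → (q ∨ r)), 0
4. q ∨ ¬r, 1
5. ¬r, 1
6. ¬(q → (q ∨ r)), 2
7. q, 2
8. ¬(q ∨ r), 2
9. ¬q, 2
10. ¬r, 2
Accessibility: 0R0, 0R1, 0R2, 1R1, 2R2
Branch closes: q and ¬q both at 2.
All branches of the tableau close; one closing branch shown above.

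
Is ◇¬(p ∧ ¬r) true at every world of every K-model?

Tableau for the negation ¬◇¬(p ∧ ¬r):
1. ¬◇¬(p ∧ ¬r), 0
The negation has an open branch (countermodel exists).

Invalid (countermodel exists)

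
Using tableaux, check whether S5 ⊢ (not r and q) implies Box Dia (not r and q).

Tableau for the negation not ((not r and q) implies Box Dia (not r and q)):
1. not ((not r and q) implies Box Dia (not r and q)), w0
2. not r and q, w0
3. not Box Dia (not r and q), w0
4. not r, w0
5. q, w0
6. not Dia (not r and q), w1
7. not (not r and q), w0
8. not (not r and q), w1
9. not q, w0
Accessibility: w0Rw0, w0Rw1, w1Rw0, w1Rw1
Branch closes: q and not q both at w0.
All branches of the negation close; one closing branch shown above.

Valid in S5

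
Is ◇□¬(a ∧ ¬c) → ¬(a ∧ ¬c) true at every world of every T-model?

Tableau for the negation ¬(◇□¬(a ∧ ¬c) → ¬(a ∧ ¬c)):
1. ¬(◇□¬(a ∧ ¬c) → ¬(a ∧ ¬c)), u
2. ◇□¬(a ∧ ¬c), u
3. a ∧ ¬c, u
4. a, u
5. ¬c, u
6. □¬(a ∧ ¬c), v
7. ¬(a ∧ ¬c), v
8. c, v
Accessibility: uRu, uRv, vRv
The negation has an open branch (countermodel exists).

Invalid (countermodel exists)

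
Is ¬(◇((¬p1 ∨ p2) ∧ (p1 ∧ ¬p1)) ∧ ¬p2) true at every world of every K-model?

Tableau for the negation ◇((¬p1 ∨ p2) ∧ (p1 ∧ ¬p1)) ∧ ¬p2:
1. ◇((¬p1 ∨ p2) ∧ (p1 ∧ ¬p1)) ∧ ¬p2, u
2. ◇((¬p1 ∨ p2) ∧ (p1 ∧ ¬p1)), u   [∧-rule on 1]
3. ¬p2, u   [∧-rule on 1]
4. (¬p1 ∨ p2) ∧ (p1 ∧ ¬p1), v   [◇-rule on 2: fresh world v, uRv]
5. ¬p1 ∨ p2, v   [∧-rule on 4]
6. p1 ∧ ¬p1, v   [∧-rule on 4]
7. p1, v   [∧-rule on 6]
8. ¬p1, v   [∧-rule on 6]
Accessibility: uRv
Branch closes: p1 and ¬p1 both at v.
All branches of the negation close; one closing branch shown above.

Valid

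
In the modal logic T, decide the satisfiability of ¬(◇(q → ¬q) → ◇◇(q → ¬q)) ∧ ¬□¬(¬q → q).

No, unsatisfiable

1. ¬(◇(q → ¬q) → ◇◇(q → ¬q)) ∧ ¬□¬(¬q → q), u
2. ¬(◇(q → ¬q) → ◇◇(q → ¬q)), u
3. ¬□¬(¬q → q), u
4. ◇(q → ¬q), u
5. ¬◇◇(q → ¬q), u
6. ¬◇(q → ¬q), u
7. ¬(q → ¬q), u
8. q, u
9. ¬q → q, v
10. ¬◇(q → ¬q), v
11. ¬(q → ¬q), v
12. q, v
13. q → ¬q, w
14. ¬◇(q → ¬q), w
15. ¬(q → ¬q), w
16. q, w
17. ¬q, w
Accessibility: uRu, uRv, uRw, vRv, wRw
Branch closes: q and ¬q both at w.
Every branch closes; the branch above is one of them.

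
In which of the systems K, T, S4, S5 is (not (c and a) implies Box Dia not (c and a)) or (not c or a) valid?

S4-tableau for the negation not ((not (c and a) implies Box Dia not (c and a)) or (not c or a)):
1. not ((not (c and a) implies Box Dia not (c and a)) or (not c or a)), 0
2. not (not (c and a) implies Box Dia not (c and a)), 0   [neg-or-rule on 1]
3. not (not c or a), 0   [neg-or-rule on 1]
4. not (c and a), 0   [neg-implies-rule on 2]
5. not Box Dia not (c and a), 0   [neg-implies-rule on 2]
6. c, 0   [neg-or-rule on 3]
7. not a, 0   [neg-or-rule on 3]
8. not Dia not (c and a), 1   [neg-Box-rule on 5: fresh world 1, 0R1]
9. c and a, 1   [neg-Dia-rule on 8 via 1R1]
10. c, 1   [and-rule on 9]
11. a, 1   [and-rule on 9]
Accessibility: 0R0, 0R1, 1R1
Complete open branch: countermodel on an S4-frame, so not valid in S4, nor in K, T (the same frame is also a K-frame and a T-frame).
S5-tableau for the negation not ((not (c and a) implies Box Dia not (c and a)) or (not c or a)):
1. not ((not (c and a) implies Box Dia not (c and a)) or (not c or a)), 0
2. not (not (c and a) implies Box Dia not (c and a)), 0   [neg-or-rule on 1]
3. not (not c or a), 0   [neg-or-rule on 1]
4. not (c and a), 0   [neg-implies-rule on 2]
5. not Box Dia not (c and a), 0   [neg-implies-rule on 2]
6. c, 0   [neg-or-rule on 3]
7. not a, 0   [neg-or-rule on 3]
8. not Dia not (c and a), 1   [neg-Box-rule on 5: fresh world 1, 0R1]
9. c and a, 0   [neg-Dia-rule on 8 via 1R0]
10. a, 0   [and-rule on 9]
Accessibility: 0R0, 0R1, 1R0, 1R1
Branch closes: a and not a both at 0.
Every branch closes (one shown): valid in S5.

S5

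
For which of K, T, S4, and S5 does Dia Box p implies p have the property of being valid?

S5

S4-tableau for the negation not (Dia Box p implies p):
1. not (Dia Box p implies p), 0
2. Dia Box p, 0   [neg-implies-rule on 1]
3. not p, 0   [neg-implies-rule on 1]
4. Box p, 1   [Dia-rule on 2: fresh world 1, 0R1]
5. p, 1   [Box-rule on 4 via 1R1]
Accessibility: 0R0, 0R1, 1R1
Complete open branch: countermodel on an S4-frame, so not valid in S4, nor in K, T (the same frame is also a K-frame and a T-frame).
S5-tableau for the negation not (Dia Box p implies p):
1. not (Dia Box p implies p), 0
2. Dia Box p, 0   [neg-implies-rule on 1]
3. not p, 0   [neg-implies-rule on 1]
4. Box p, 1   [Dia-rule on 2: fresh world 1, 0R1]
5. p, 0   [Box-rule on 4 via 1R0]
Accessibility: 0R0, 0R1, 1R0, 1R1
Branch closes: p and not p both at 0.
Every branch closes (one shown): valid in S5.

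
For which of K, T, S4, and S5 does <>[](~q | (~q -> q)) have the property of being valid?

K-tableau for the negation ~<>[](~q | (~q -> q)):
1. ~<>[](~q | (~q -> q)), u
Complete open branch: countermodel on a K-frame, so not valid in K.
T-tableau for the negation ~<>[](~q | (~q -> q)):
1. ~<>[](~q | (~q -> q)), u
2. ~[](~q | (~q -> q)), u   [~<>-rule on 1 via uRu]
3. ~(~q | (~q -> q)), v   [~[]-rule on 2: fresh world v, uRv]
4. q, v   [~|-rule on 3]
5. ~(~q -> q), v   [~|-rule on 3]
6. ~q, v   [~->-rule on 5]
Accessibility: uRu, uRv, vRv
Branch closes: q and ~q both at v.
Every branch closes (one shown): valid in T, hence also in S4, S5 (every theorem of T is a theorem of S4 and S5).

T, S4, S5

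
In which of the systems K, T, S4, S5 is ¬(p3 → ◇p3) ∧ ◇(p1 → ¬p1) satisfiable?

K

T-tableau for the formula:
1. ¬(p3 → ◇p3) ∧ ◇(p1 → ¬p1), 0
2. ¬(p3 → ◇p3), 0   [∧-rule on 1]
3. ◇(p1 → ¬p1), 0   [∧-rule on 1]
4. p3, 0   [¬→-rule on 2]
5. ¬◇p3, 0   [¬→-rule on 2]
6. ¬p3, 0   [¬◇-rule on 5 via 0R0]
Accessibility: 0R0
Branch closes: p3 and ¬p3 both at 0.
Every branch closes (one shown): unsatisfiable in T, hence also in S4, S5 (every S4/S5-frame is a T-frame).
K-tableau for the formula:
1. ¬(p3 → ◇p3) ∧ ◇(p1 → ¬p1), 0
2. ¬(p3 → ◇p3), 0   [∧-rule on 1]
3. ◇(p1 → ¬p1), 0   [∧-rule on 1]
4. p3, 0   [¬→-rule on 2]
5. ¬◇p3, 0   [¬→-rule on 2]
6. p1 → ¬p1, 1   [◇-rule on 3: fresh world 1, 0R1]
7. ¬p3, 1   [¬◇-rule on 5 via 0R1]
8. ¬p1, 1   [→-rule on 6 (branches; this branch)]
Accessibility: 0R1
Complete open branch: satisfiable in K.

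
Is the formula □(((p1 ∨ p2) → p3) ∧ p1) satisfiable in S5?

1. □(((p1 ∨ p2) → p3) ∧ p1), w0
2. ((p1 ∨ p2) → p3) ∧ p1, w0
3. (p1 ∨ p2) → p3, w0
4. p1, w0
5. p3, w0
Accessibility: w0Rw0

Satisfiable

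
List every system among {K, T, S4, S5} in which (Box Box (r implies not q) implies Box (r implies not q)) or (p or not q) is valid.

K-tableau for the negation not ((Box Box (r implies not q) implies Box (r implies not q)) or (p or not q)):
1. not ((Box Box (r implies not q) implies Box (r implies not q)) or (p or not q)), u
2. not (Box Box (r implies not q) implies Box (r implies not q)), u
3. not (p or not q), u
4. Box Box (r implies not q), u
5. not Box (r implies not q), u
6. not p, u
7. q, u
8. not (r implies not q), v
9. r, v
10. q, v
11. Box (r implies not q), v
Accessibility: uRv
Complete open branch: countermodel on a K-frame, so not valid in K.
T-tableau for the negation not ((Box Box (r implies not q) implies Box (r implies not q)) or (p or not q)):
1. not ((Box Box (r implies not q) implies Box (r implies not q)) or (p or not q)), u
2. not (Box Box (r implies not q) implies Box (r implies not q)), u
3. not (p or not q), u
4. Box Box (r implies not q), u
5. not Box (r implies not q), u
6. not p, u
7. q, u
8. Box (r implies not q), u
9. r implies not q, u
10. not r, u
11. not (r implies not q), v
12. r, v
13. q, v
14. Box (r implies not q), v
15. r implies not q, v
16. not q, v
Accessibility: uRu, uRv, vRv
Branch closes: q and not q both at v.
Every branch closes (one shown): valid in T, hence also in S4, S5 (every theorem of T is a theorem of S4 and S5).

T, S4, S5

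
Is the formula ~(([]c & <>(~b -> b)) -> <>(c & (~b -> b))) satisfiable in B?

Unsatisfiable (every branch closes)

1. ~(([]c & <>(~b -> b)) -> <>(c & (~b -> b))), 0
2. []c & <>(~b -> b), 0
3. ~<>(c & (~b -> b)), 0
4. []c, 0
5. <>(~b -> b), 0
6. ~(c & (~b -> b)), 0
7. c, 0
8. ~(~b -> b), 0
9. ~b, 0
10. ~b -> b, 1
11. ~(c & (~b -> b)), 1
12. c, 1
13. b, 1
14. ~(~b -> b), 1
15. ~b, 1
Accessibility: 0R0, 0R1, 1R0, 1R1
Branch closes: b and ~b both at 1.
All branches of the tableau close; one closing branch shown above.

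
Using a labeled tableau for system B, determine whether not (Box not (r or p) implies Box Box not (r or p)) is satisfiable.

Yes, satisfiable

1. not (Box not (r or p) implies Box Box not (r or p)), u
2. Box not (r or p), u
3. not Box Box not (r or p), u
4. not (r or p), u
5. not r, u
6. not p, u
7. not Box not (r or p), v
8. not (r or p), v
9. not r, v
10. not p, v
11. r or p, w
12. p, w
Accessibility: uRu, uRv, vRu, vRv, vRw, wRv, wRw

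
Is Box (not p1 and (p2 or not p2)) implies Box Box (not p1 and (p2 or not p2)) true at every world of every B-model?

No, not valid

Tableau for the negation not (Box (not p1 and (p2 or not p2)) implies Box Box (not p1 and (p2 or not p2))):
1. not (Box (not p1 and (p2 or not p2)) implies Box Box (not p1 and (p2 or not p2))), u
2. Box (not p1 and (p2 or not p2)), u   [neg-implies-rule on 1]
3. not Box Box (not p1 and (p2 or not p2)), u   [neg-implies-rule on 1]
4. not p1 and (p2 or not p2), u   [Box-rule on 2 via uRu]
5. not p1, u   [and-rule on 4]
6. p2 or not p2, u   [and-rule on 4]
7. not p2, u   [or-rule on 6 (branches; this branch)]
8. not Box (not p1 and (p2 or not p2)), v   [neg-Box-rule on 3: fresh world v, uRv]
9. not p1 and (p2 or not p2), v   [Box-rule on 2 via uRv]
10. not p1, v   [and-rule on 9]
11. p2 or not p2, v   [and-rule on 9]
12. not p2, v   [or-rule on 11 (branches; this branch)]
13. not (not p1 and (p2 or not p2)), w   [neg-Box-rule on 8: fresh world w, vRw]
14. p1, w   [neg-and-rule on 13 (branches; this branch)]
Accessibility: uRu, uRv, vRu, vRv, vRw, wRv, wRw
The negation has an open branch (countermodel exists).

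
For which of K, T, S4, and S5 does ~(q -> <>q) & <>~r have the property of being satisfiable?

K

T-tableau for the formula:
1. ~(q -> <>q) & <>~r, 0
2. ~(q -> <>q), 0   [&-rule on 1]
3. <>~r, 0   [&-rule on 1]
4. q, 0   [~->-rule on 2]
5. ~<>q, 0   [~->-rule on 2]
6. ~q, 0   [~<>-rule on 5 via 0R0]
Accessibility: 0R0
Branch closes: q and ~q both at 0.
Every branch closes (one shown): unsatisfiable in T, hence also in S4, S5 (every S4/S5-frame is a T-frame).
K-tableau for the formula:
1. ~(q -> <>q) & <>~r, 0
2. ~(q -> <>q), 0   [&-rule on 1]
3. <>~r, 0   [&-rule on 1]
4. q, 0   [~->-rule on 2]
5. ~<>q, 0   [~->-rule on 2]
6. ~r, 1   [<>-rule on 3: fresh world 1, 0R1]
7. ~q, 1   [~<>-rule on 5 via 0R1]
Accessibility: 0R1
Complete open branch: satisfiable in K.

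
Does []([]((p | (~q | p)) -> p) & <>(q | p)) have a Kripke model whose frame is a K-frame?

1. []([]((p | (~q | p)) -> p) & <>(q | p)), u

Satisfiable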